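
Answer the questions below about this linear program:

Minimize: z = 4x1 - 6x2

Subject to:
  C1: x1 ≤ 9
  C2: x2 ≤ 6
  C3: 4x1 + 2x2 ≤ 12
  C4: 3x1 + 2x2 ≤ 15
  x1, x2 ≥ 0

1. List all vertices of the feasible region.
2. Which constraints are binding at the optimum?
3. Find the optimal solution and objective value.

1. (0, 0), (3, 0), (0, 6)
2. C2, C3, x1 ≥ 0
3. x1 = 0, x2 = 6, z = -36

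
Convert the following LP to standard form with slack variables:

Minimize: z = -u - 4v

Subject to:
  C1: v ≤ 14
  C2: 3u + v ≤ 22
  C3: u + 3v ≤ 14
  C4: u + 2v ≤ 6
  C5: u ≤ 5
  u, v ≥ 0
min z = -u - 4v

s.t.
  v + s1 = 14
  3u + v + s2 = 22
  u + 3v + s3 = 14
  u + 2v + s4 = 6
  u + s5 = 5
  u, v, s1, s2, s3, s4, s5 ≥ 0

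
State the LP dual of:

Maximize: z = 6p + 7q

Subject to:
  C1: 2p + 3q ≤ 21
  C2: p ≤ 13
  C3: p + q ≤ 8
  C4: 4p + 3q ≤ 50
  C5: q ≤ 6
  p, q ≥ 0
Minimize: z = 21y1 + 13y2 + 8y3 + 50y4 + 6y5

Subject to:
  C1: -2y1 - y2 - y3 - 4y4 ≤ -6
  C2: -3y1 - y3 - 3y4 - y5 ≤ -7
  y1, y2, y3, y4, y5 ≥ 0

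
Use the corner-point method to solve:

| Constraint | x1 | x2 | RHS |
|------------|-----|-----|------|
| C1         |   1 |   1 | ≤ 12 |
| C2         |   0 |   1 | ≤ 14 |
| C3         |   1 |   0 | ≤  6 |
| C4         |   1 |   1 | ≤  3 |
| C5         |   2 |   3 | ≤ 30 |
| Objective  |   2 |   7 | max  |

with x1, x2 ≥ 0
x1 = 0, x2 = 3, z = 21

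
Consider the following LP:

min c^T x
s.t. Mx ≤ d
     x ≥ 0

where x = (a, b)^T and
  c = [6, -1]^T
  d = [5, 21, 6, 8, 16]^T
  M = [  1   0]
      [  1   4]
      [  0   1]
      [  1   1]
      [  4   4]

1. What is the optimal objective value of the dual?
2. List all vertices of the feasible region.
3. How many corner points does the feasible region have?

1. -4 (by strong duality, equal to the primal optimum)
2. (0, 0), (4, 0), (0, 4)
3. 3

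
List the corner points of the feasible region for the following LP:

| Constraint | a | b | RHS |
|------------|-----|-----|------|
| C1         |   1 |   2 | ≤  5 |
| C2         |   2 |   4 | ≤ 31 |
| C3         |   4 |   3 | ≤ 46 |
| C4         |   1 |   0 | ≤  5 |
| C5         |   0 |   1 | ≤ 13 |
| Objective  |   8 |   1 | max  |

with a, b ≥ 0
Each vertex is the intersection of two constraint boundaries that also satisfies all remaining constraints:
  a = 0 and b = 0 → (0, 0)
  a + 2b = 5 and a = 5 → (5, 0)
  a + 2b = 5 and a = 0 → (0, 2.5)

Vertices: (0, 0), (5, 0), (0, 2.5)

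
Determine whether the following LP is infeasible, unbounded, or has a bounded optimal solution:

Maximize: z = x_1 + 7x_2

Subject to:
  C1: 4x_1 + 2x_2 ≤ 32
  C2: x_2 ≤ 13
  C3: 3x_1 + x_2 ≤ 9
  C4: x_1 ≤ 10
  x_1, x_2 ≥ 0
The point (0, 9) satisfies every constraint, so the LP is feasible; the constraints give x_1 ≤ 10 and x_2 ≤ 13, which with x_1, x_2 ≥ 0 keep the feasible region inside a bounded box. A feasible, bounded LP attains a finite optimum at a vertex.

Evaluating z = x_1 + 7x_2 at each vertex:
  (0, 0): z = 0
  (3, 0): z = 3
  (0, 9): z = 63

Feasible with finite optimum z* = 63 at (0, 9).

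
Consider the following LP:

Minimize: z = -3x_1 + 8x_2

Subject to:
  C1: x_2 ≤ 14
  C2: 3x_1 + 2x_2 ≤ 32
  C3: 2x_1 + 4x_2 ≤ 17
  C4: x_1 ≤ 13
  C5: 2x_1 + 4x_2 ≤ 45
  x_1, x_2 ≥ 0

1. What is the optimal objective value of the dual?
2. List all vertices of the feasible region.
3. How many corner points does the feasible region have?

1. -25.5 (by strong duality, equal to the primal optimum)
2. (0, 0), (8.5, 0), (0, 4.25)
3. 3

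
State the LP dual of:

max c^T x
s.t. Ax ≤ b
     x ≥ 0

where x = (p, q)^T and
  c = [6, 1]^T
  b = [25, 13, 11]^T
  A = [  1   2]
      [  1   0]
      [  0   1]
Minimize: z = 25y1 + 13y2 + 11y3

Subject to:
  C1: -y1 - y2 ≤ -6
  C2: -2y1 - y3 ≤ -1
  y1, y2, y3 ≥ 0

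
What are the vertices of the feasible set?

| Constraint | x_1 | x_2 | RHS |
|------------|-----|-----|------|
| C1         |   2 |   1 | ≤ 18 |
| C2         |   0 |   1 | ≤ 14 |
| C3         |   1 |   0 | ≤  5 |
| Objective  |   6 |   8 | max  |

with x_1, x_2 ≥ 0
Each vertex is the intersection of two constraint boundaries that also satisfies all remaining constraints:
  x_1 = 0 and x_2 = 0 → (0, 0)
  x_1 = 5 and x_2 = 0 → (5, 0)
  2x_1 + x_2 = 18 and x_1 = 5 → (5, 8)
  2x_1 + x_2 = 18 and x_2 = 14 → (2, 14)
  x_2 = 14 and x_1 = 0 → (0, 14)

Vertices: (0, 0), (5, 0), (5, 8), (2, 14), (0, 14)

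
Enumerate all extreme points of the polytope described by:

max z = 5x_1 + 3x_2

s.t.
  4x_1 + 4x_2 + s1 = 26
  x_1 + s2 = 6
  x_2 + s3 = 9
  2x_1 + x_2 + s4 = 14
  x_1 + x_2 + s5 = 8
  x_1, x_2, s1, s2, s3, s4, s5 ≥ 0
Each vertex is the intersection of two constraint boundaries that also satisfies all remaining constraints:
  x_1 = 0 and x_2 = 0 → (0, 0)
  x_1 = 6 and x_2 = 0 → (6, 0)
  4x_1 + 4x_2 = 26 and x_1 = 6 → (6, 0.5)
  4x_1 + 4x_2 = 26 and x_1 = 0 → (0, 6.5)

Vertices: (0, 0), (6, 0), (6, 0.5), (0, 6.5)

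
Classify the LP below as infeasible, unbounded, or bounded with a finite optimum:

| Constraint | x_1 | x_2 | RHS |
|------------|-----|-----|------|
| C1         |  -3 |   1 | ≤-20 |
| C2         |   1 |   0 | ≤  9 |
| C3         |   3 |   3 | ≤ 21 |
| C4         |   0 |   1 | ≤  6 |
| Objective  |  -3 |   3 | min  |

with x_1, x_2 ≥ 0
The point (7, 0) satisfies every constraint, so the LP is feasible; the constraints give x_1 ≤ 9 and x_2 ≤ 6, which with x_1, x_2 ≥ 0 keep the feasible region inside a bounded box. A feasible, bounded LP attains a finite optimum at a vertex.

Bounded optimum: z* = -21 at (7, 0).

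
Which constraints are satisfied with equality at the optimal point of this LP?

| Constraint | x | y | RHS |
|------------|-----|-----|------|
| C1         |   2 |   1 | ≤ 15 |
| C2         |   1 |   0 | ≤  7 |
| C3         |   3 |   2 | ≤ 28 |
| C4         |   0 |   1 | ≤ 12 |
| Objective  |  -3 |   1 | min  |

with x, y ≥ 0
Optimal: x = 7, y = 0
Slack at optimum:
  C1: slack = 1
  C2: slack = 0 (binding)
  C3: slack = 7
  C4: slack = 12
  x ≥ 0: x = 7
  y ≥ 0: y = 0 (binding)
Binding constraints: C2, y ≥ 0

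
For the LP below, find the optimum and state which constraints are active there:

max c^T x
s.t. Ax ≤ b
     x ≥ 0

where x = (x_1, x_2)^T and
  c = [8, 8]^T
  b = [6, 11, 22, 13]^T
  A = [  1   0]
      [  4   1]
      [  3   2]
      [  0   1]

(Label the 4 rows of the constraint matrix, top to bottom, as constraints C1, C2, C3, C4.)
Optimal: x_1 = 0, x_2 = 11
Slack at optimum:
  C1: slack = 6
  C2: slack = 0 (binding)
  C3: slack = 0 (binding)
  C4: slack = 2
  x_1 ≥ 0: x_1 = 0 (binding)
  x_2 ≥ 0: x_2 = 11
Binding constraints: C2, C3, x_1 ≥ 0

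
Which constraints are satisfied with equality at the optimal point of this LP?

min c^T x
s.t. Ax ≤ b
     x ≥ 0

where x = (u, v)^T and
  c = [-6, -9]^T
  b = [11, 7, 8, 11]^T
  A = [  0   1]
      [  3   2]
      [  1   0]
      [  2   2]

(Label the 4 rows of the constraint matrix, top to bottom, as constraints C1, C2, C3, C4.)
Optimal: u = 0, v = 3.5
Binding: C2, u ≥ 0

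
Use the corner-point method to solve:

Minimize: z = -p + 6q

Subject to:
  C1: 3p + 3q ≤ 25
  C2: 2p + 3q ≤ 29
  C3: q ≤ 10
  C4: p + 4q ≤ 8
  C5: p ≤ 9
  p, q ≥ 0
Each vertex is the intersection of two constraint boundaries that also satisfies all remaining constraints:
  p = 0 and q = 0 → (0, 0)
  p + 4q = 8 and q = 0 → (8, 0)
  p + 4q = 8 and p = 0 → (0, 2)

Evaluating z = -p + 6q at each vertex:
  (0, 0): z = 0
  (8, 0): z = -8
  (0, 2): z = 12

The minimum is at (8, 0) with z = -8.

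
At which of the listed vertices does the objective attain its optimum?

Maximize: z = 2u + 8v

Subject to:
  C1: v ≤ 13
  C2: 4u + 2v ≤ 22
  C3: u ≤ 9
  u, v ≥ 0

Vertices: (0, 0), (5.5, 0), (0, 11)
Evaluating z = 2u + 8v at each vertex:
  (0, 0): z = 0
  (5.5, 0): z = 11
  (0, 11): z = 88

The largest value is z = 88, attained at (0, 11).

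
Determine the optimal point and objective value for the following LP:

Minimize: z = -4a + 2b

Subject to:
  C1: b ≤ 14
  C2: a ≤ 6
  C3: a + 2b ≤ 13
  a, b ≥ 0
Each vertex is the intersection of two constraint boundaries that also satisfies all remaining constraints:
  a = 0 and b = 0 → (0, 0)
  a = 6 and b = 0 → (6, 0)
  a = 6 and a + 2b = 13 → (6, 3.5)
  a + 2b = 13 and a = 0 → (0, 6.5)

Evaluating z = -4a + 2b at each vertex:
  (0, 0): z = 0
  (6, 0): z = -24
  (6, 3.5): z = -17
  (0, 6.5): z = 13

The minimum is at (6, 0) with z = -24.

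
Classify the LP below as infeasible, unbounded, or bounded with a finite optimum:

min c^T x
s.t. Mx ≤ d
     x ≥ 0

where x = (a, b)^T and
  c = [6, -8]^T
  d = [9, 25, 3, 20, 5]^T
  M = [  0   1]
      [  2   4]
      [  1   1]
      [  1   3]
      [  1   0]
The point (0, 3) satisfies every constraint, so the LP is feasible; the constraints give a ≤ 5 and b ≤ 9, which with a, b ≥ 0 keep the feasible region inside a bounded box. A feasible, bounded LP attains a finite optimum at a vertex.

Evaluating z = 6a - 8b at each vertex:
  (0, 0): z = 0
  (3, 0): z = 18
  (0, 3): z = -24

Bounded optimum: z* = -24 at (0, 3).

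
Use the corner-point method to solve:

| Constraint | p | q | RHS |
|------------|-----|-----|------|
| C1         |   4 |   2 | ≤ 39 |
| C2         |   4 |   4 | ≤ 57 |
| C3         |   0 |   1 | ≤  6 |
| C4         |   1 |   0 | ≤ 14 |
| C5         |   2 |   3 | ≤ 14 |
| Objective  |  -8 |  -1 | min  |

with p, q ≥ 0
Each vertex is the intersection of two constraint boundaries that also satisfies all remaining constraints:
  p = 0 and q = 0 → (0, 0)
  2p + 3q = 14 and q = 0 → (7, 0)
  2p + 3q = 14 and p = 0 → (0, 4.667)

Evaluating z = -8p - q at each vertex:
  (0, 0): z = 0
  (7, 0): z = -56
  (0, 4.667): z = -4.667

The minimum is at (7, 0) with z = -56.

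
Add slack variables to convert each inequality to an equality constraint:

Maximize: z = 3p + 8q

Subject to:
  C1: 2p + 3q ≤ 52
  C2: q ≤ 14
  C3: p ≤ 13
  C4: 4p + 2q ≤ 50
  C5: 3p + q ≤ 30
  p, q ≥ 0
max z = 3p + 8q

s.t.
  2p + 3q + s1 = 52
  q + s2 = 14
  p + s3 = 13
  4p + 2q + s4 = 50
  3p + q + s5 = 30
  p, q, s1, s2, s3, s4, s5 ≥ 0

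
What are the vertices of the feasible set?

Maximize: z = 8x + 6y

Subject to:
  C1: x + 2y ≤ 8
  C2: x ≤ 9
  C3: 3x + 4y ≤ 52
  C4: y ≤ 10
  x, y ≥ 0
Each vertex is the intersection of two constraint boundaries that also satisfies all remaining constraints:
  x = 0 and y = 0 → (0, 0)
  x + 2y = 8 and y = 0 → (8, 0)
  x + 2y = 8 and x = 0 → (0, 4)

Vertices: (0, 0), (8, 0), (0, 4)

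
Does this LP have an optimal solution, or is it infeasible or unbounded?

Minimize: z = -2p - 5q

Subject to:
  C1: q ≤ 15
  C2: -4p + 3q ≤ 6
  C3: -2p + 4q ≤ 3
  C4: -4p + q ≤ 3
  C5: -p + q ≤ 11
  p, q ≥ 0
Feasible point: (0, 0) satisfies every constraint, so the LP is feasible.
Direction d = (1, 0): for each constraint row a, a·d ≤ 0 —
  (0)(1) + (1)(0) = 0 ≤ 0
  (-4)(1) + (3)(0) = -4 ≤ 0
  (-2)(1) + (4)(0) = -2 ≤ 0
  (-4)(1) + (1)(0) = -4 ≤ 0
  (-1)(1) + (1)(0) = -1 ≤ 0
and d ≥ 0, so (0, 0) + t·d stays feasible for every t ≥ 0. Along this ray z = -2p - 5q changes by -2 per unit t, so z → −∞.

Unbounded — the objective can decrease without bound over the feasible region.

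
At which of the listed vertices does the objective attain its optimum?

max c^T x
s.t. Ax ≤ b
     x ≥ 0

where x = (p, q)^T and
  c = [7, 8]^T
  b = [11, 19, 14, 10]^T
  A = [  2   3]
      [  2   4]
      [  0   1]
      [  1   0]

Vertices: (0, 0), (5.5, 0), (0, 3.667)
(5.5, 0) with z = 38.5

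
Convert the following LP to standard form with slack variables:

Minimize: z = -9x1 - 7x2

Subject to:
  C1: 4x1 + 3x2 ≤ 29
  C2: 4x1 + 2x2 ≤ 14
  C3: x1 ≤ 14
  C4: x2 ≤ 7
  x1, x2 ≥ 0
min z = -9x1 - 7x2

s.t.
  4x1 + 3x2 + s1 = 29
  4x1 + 2x2 + s2 = 14
  x1 + s3 = 14
  x2 + s4 = 7
  x1, x2, s1, s2, s3, s4 ≥ 0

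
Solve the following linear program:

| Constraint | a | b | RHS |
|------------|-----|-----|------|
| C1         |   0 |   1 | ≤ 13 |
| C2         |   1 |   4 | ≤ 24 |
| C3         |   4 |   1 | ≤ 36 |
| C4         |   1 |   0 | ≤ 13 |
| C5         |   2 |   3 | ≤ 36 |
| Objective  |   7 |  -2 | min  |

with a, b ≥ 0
Each vertex is the intersection of two constraint boundaries that also satisfies all remaining constraints:
  a = 0 and b = 0 → (0, 0)
  4a + b = 36 and b = 0 → (9, 0)
  a + 4b = 24 and 4a + b = 36 → (8, 4)
  a + 4b = 24 and a = 0 → (0, 6)

Evaluating z = 7a - 2b at each vertex:
  (0, 0): z = 0
  (9, 0): z = 63
  (8, 4): z = 48
  (0, 6): z = -12

The minimum is at (0, 6) with z = -12.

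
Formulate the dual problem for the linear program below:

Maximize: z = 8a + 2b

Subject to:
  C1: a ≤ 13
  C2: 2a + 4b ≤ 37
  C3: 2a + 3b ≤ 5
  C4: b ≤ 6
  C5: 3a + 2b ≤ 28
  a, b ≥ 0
Minimize: z = 13y1 + 37y2 + 5y3 + 6y4 + 28y5

Subject to:
  C1: -y1 - 2y2 - 2y3 - 3y5 ≤ -8
  C2: -4y2 - 3y3 - y4 - 2y5 ≤ -2
  y1, y2, y3, y4, y5 ≥ 0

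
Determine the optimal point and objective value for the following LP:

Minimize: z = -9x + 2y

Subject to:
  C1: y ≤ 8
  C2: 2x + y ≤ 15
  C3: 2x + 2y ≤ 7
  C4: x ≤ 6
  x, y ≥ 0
Each vertex is the intersection of two constraint boundaries that also satisfies all remaining constraints:
  x = 0 and y = 0 → (0, 0)
  2x + 2y = 7 and y = 0 → (3.5, 0)
  2x + 2y = 7 and x = 0 → (0, 3.5)

Evaluating z = -9x + 2y at each vertex:
  (0, 0): z = 0
  (3.5, 0): z = -31.5
  (0, 3.5): z = 7

The minimum is at (3.5, 0) with z = -31.5.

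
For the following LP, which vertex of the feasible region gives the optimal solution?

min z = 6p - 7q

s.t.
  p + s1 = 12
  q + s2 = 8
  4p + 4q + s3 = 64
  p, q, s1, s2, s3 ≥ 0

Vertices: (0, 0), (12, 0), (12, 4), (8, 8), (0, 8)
Evaluating z = 6p - 7q at each vertex:
  (0, 0): z = 0
  (12, 0): z = 72
  (12, 4): z = 44
  (8, 8): z = -8
  (0, 8): z = -56

The smallest value is z = -56, attained at (0, 8).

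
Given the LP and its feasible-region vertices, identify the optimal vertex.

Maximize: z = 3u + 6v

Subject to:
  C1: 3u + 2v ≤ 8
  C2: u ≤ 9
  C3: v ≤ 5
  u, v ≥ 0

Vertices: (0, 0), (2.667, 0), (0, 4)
Evaluating z = 3u + 6v at each vertex:
  (0, 0): z = 0
  (2.667, 0): z = 8
  (0, 4): z = 24

The largest value is z = 24, attained at (0, 4).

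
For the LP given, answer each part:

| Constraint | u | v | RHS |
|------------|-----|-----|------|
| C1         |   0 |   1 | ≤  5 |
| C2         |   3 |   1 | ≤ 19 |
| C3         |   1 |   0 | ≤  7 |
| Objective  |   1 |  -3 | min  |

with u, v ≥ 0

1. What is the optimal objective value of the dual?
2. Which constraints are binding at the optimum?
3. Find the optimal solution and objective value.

1. -15 (by strong duality, equal to the primal optimum)
2. C1, u ≥ 0
3. u = 0, v = 5, z = -15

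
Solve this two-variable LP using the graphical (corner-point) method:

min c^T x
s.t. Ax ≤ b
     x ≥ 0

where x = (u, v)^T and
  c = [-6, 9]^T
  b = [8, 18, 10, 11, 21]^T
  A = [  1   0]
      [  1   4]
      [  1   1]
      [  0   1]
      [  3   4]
Each vertex is the intersection of two constraint boundaries that also satisfies all remaining constraints:
  u = 0 and v = 0 → (0, 0)
  3u + 4v = 21 and v = 0 → (7, 0)
  u + 4v = 18 and 3u + 4v = 21 → (1.5, 4.125)
  u + 4v = 18 and u = 0 → (0, 4.5)

Evaluating z = -6u + 9v at each vertex:
  (0, 0): z = 0
  (7, 0): z = -42
  (1.5, 4.125): z = 28.12
  (0, 4.5): z = 40.5

The minimum is at (7, 0) with z = -42.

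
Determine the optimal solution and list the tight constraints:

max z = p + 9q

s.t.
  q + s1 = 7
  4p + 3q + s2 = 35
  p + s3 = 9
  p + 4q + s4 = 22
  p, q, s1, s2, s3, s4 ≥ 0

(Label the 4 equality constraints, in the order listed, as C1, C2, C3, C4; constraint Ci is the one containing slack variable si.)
Optimal: p = 0, q = 5.5
Slack at optimum:
  C1: slack = 1.5
  C2: slack = 18.5
  C3: slack = 9
  C4: slack = 0 (binding)
  p ≥ 0: p = 0 (binding)
  q ≥ 0: q = 5.5
Binding constraints: C4, p ≥ 0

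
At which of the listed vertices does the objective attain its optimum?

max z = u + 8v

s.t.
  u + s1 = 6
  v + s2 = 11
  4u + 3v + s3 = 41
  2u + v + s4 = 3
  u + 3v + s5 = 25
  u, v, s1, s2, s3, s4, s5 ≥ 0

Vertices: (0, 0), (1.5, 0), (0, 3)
Evaluating z = u + 8v at each vertex:
  (0, 0): z = 0
  (1.5, 0): z = 1.5
  (0, 3): z = 24

The largest value is z = 24, attained at (0, 3).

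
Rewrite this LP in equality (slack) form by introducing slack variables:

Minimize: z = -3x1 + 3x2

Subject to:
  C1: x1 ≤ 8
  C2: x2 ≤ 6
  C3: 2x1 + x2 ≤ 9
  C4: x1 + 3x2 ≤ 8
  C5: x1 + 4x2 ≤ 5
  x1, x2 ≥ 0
min z = -3x1 + 3x2

s.t.
  x1 + s1 = 8
  x2 + s2 = 6
  2x1 + x2 + s3 = 9
  x1 + 3x2 + s4 = 8
  x1 + 4x2 + s5 = 5
  x1, x2, s1, s2, s3, s4, s5 ≥ 0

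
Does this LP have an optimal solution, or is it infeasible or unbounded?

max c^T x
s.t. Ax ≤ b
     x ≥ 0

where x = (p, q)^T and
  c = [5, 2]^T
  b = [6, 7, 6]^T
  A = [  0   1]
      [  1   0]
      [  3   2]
The point (2, 0) satisfies every constraint, so the LP is feasible; the constraints give p ≤ 7 and q ≤ 6, which with p, q ≥ 0 keep the feasible region inside a bounded box. A feasible, bounded LP attains a finite optimum at a vertex.

Bounded optimum: z* = 10 at (2, 0).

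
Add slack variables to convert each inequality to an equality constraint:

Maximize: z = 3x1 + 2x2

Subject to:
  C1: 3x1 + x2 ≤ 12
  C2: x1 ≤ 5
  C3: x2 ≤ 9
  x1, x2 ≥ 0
max z = 3x1 + 2x2

s.t.
  3x1 + x2 + s1 = 12
  x1 + s2 = 5
  x2 + s3 = 9
  x1, x2, s1, s2, s3 ≥ 0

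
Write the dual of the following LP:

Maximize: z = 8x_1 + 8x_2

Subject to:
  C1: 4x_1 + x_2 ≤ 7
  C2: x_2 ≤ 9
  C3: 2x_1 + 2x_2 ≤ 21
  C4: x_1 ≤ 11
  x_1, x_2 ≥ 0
Minimize: z = 7y1 + 9y2 + 21y3 + 11y4

Subject to:
  C1: -4y1 - 2y3 - y4 ≤ -8
  C2: -y1 - y2 - 2y3 ≤ -8
  y1, y2, y3, y4 ≥ 0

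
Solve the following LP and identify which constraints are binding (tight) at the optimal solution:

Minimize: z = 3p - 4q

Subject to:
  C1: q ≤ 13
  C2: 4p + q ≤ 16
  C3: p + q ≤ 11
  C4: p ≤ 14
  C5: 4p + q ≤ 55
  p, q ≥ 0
Optimal: p = 0, q = 11
Slack at optimum:
  C1: slack = 2
  C2: slack = 5
  C3: slack = 0 (binding)
  C4: slack = 14
  C5: slack = 44
  p ≥ 0: p = 0 (binding)
  q ≥ 0: q = 11
Binding constraints: C3, p ≥ 0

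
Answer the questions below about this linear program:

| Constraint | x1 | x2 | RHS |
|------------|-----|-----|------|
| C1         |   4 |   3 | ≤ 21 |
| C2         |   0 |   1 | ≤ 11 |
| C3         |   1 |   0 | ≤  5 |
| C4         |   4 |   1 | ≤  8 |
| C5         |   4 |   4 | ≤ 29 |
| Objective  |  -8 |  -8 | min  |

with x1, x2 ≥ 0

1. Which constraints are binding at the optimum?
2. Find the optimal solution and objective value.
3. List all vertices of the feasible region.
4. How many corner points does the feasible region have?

1. C1, x1 ≥ 0
2. x1 = 0, x2 = 7, z = -56
3. (0, 0), (2, 0), (0.375, 6.5), (0, 7)
4. 4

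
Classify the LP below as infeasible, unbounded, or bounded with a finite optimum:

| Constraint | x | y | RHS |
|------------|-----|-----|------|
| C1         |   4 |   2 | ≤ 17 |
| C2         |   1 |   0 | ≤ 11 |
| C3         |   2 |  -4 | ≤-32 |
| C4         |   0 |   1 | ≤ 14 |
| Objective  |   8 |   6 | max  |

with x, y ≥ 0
The point (0, 8.5) satisfies every constraint, so the LP is feasible; the constraints give x ≤ 11 and y ≤ 14, which with x, y ≥ 0 keep the feasible region inside a bounded box. A feasible, bounded LP attains a finite optimum at a vertex.

The LP has an optimal solution: (0, 8.5) with z = 51.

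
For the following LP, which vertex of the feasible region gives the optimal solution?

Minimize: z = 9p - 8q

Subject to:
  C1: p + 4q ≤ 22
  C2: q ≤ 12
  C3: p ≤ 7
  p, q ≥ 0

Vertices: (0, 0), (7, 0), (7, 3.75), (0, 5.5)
(0, 5.5) with z = -44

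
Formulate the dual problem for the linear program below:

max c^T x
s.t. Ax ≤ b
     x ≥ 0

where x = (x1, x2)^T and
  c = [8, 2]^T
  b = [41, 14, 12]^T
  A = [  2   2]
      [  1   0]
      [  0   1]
Minimize: z = 41y1 + 14y2 + 12y3

Subject to:
  C1: -2y1 - y2 ≤ -8
  C2: -2y1 - y3 ≤ -2
  y1, y2, y3 ≥ 0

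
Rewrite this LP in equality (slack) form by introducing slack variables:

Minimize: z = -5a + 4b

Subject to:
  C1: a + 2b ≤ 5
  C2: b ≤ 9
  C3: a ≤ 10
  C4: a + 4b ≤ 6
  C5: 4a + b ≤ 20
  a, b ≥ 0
min z = -5a + 4b

s.t.
  a + 2b + s1 = 5
  b + s2 = 9
  a + s3 = 10
  a + 4b + s4 = 6
  4a + b + s5 = 20
  a, b, s1, s2, s3, s4, s5 ≥ 0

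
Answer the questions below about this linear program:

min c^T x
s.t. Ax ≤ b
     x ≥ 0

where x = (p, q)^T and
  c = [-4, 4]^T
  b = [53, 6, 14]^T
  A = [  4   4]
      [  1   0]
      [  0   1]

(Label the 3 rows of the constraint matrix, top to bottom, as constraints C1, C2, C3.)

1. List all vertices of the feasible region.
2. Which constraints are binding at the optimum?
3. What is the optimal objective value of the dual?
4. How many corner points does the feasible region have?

1. (0, 0), (6, 0), (6, 7.25), (0, 13.25)
2. C2, q ≥ 0
3. -24 (by strong duality, equal to the primal optimum)
4. 4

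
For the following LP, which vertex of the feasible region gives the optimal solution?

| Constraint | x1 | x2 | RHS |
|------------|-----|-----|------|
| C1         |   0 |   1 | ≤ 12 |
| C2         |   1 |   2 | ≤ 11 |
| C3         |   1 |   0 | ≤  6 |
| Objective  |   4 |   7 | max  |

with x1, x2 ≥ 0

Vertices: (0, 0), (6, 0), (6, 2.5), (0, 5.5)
(6, 2.5) with z = 41.5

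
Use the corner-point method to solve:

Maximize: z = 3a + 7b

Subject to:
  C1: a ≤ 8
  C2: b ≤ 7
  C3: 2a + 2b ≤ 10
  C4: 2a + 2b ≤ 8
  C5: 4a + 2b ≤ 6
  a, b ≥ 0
Each vertex is the intersection of two constraint boundaries that also satisfies all remaining constraints:
  a = 0 and b = 0 → (0, 0)
  4a + 2b = 6 and b = 0 → (1.5, 0)
  4a + 2b = 6 and a = 0 → (0, 3)

Evaluating z = 3a + 7b at each vertex:
  (0, 0): z = 0
  (1.5, 0): z = 4.5
  (0, 3): z = 21

The maximum is at (0, 3) with z = 21.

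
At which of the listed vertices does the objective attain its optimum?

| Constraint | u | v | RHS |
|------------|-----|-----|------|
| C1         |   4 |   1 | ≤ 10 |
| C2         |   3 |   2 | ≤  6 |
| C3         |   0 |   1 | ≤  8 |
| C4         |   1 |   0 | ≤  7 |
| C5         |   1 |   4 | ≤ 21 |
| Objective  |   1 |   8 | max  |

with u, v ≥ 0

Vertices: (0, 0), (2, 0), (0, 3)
Evaluating z = u + 8v at each vertex:
  (0, 0): z = 0
  (2, 0): z = 2
  (0, 3): z = 24

The largest value is z = 24, attained at (0, 3).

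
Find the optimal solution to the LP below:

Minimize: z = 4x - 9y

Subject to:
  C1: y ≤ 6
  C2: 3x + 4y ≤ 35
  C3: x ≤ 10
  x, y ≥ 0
Each vertex is the intersection of two constraint boundaries that also satisfies all remaining constraints:
  x = 0 and y = 0 → (0, 0)
  x = 10 and y = 0 → (10, 0)
  3x + 4y = 35 and x = 10 → (10, 1.25)
  y = 6 and 3x + 4y = 35 → (3.667, 6)
  y = 6 and x = 0 → (0, 6)

Evaluating z = 4x - 9y at each vertex:
  (0, 0): z = 0
  (10, 0): z = 40
  (10, 1.25): z = 28.75
  (3.667, 6): z = -39.33
  (0, 6): z = -54

The minimum is at (0, 6) with z = -54.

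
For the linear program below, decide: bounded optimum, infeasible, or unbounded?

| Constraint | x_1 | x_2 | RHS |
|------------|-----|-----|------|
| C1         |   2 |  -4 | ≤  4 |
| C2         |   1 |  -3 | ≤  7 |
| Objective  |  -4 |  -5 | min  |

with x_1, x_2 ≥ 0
Feasible point: (0, 0) satisfies every constraint, so the LP is feasible.
Direction d = (0, 1): for each constraint row a, a·d ≤ 0 —
  (2)(0) + (-4)(1) = -4 ≤ 0
  (1)(0) + (-3)(1) = -3 ≤ 0
and d ≥ 0, so (0, 0) + t·d stays feasible for every t ≥ 0. Along this ray z = -4x_1 - 5x_2 changes by -5 per unit t, so z → −∞.

Unbounded — the objective can decrease without bound over the feasible region.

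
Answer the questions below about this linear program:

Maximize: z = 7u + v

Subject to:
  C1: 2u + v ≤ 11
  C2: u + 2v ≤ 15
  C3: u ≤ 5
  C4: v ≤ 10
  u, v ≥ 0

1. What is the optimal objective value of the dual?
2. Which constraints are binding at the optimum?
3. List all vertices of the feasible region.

1. 36 (by strong duality, equal to the primal optimum)
2. C1, C3
3. (0, 0), (5, 0), (5, 1), (2.333, 6.333), (0, 7.5)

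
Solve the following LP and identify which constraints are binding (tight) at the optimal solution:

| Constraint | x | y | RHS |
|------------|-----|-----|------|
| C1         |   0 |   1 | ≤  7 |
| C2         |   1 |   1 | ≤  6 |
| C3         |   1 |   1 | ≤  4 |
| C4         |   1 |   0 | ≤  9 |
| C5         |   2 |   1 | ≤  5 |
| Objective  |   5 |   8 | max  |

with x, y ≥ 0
Optimal: x = 0, y = 4
Binding: C3, x ≥ 0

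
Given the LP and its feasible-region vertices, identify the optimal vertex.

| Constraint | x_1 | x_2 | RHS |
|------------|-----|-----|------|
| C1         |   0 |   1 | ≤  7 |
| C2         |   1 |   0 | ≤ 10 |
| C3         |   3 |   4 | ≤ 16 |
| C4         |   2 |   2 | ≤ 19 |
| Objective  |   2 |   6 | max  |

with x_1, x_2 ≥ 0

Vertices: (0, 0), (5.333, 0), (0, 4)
(0, 4) with z = 24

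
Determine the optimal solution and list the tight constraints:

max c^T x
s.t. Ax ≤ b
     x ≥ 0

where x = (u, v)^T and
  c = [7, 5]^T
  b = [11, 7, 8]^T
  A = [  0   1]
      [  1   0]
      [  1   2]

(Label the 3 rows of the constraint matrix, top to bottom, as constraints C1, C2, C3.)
Optimal: u = 7, v = 0.5
Slack at optimum:
  C1: slack = 10.5
  C2: slack = 0 (binding)
  C3: slack = 0 (binding)
  u ≥ 0: u = 7
  v ≥ 0: v = 0.5
Binding constraints: C2, C3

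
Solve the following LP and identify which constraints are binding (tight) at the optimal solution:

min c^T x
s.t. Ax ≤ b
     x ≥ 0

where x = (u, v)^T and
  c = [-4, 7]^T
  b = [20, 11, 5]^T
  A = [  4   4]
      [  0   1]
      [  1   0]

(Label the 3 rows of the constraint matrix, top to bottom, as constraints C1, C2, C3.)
Optimal: u = 5, v = 0
Slack at optimum:
  C1: slack = 0 (binding)
  C2: slack = 11
  C3: slack = 0 (binding)
  u ≥ 0: u = 5
  v ≥ 0: v = 0 (binding)
Binding constraints: C1, C3, v ≥ 0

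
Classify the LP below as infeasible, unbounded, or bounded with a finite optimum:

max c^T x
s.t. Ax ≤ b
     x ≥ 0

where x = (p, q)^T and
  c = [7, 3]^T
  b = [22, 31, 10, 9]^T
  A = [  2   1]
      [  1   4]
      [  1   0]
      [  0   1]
The point (10, 2) satisfies every constraint, so the LP is feasible; the constraints give p ≤ 10 and q ≤ 9, which with p, q ≥ 0 keep the feasible region inside a bounded box. A feasible, bounded LP attains a finite optimum at a vertex.

Feasible with finite optimum z* = 76 at (10, 2).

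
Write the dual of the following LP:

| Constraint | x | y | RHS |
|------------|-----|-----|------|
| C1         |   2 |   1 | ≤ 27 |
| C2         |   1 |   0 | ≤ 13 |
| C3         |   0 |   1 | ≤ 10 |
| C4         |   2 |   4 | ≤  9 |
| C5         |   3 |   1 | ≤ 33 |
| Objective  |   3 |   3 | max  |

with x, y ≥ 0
Minimize: z = 27y1 + 13y2 + 10y3 + 9y4 + 33y5

Subject to:
  C1: -2y1 - y2 - 2y4 - 3y5 ≤ -3
  C2: -y1 - y3 - 4y4 - y5 ≤ -3
  y1, y2, y3, y4, y5 ≥ 0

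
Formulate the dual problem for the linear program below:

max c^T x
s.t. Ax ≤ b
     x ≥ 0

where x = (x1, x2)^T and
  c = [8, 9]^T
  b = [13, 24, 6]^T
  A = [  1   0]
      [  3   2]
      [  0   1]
Minimize: z = 13y1 + 24y2 + 6y3

Subject to:
  C1: -y1 - 3y2 ≤ -8
  C2: -2y2 - y3 ≤ -9
  y1, y2, y3 ≥ 0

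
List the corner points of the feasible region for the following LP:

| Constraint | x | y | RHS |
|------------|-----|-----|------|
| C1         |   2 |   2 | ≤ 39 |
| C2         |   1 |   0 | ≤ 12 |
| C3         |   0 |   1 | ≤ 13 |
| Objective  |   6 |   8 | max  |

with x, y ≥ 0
Each vertex is the intersection of two constraint boundaries that also satisfies all remaining constraints:
  x = 0 and y = 0 → (0, 0)
  x = 12 and y = 0 → (12, 0)
  2x + 2y = 39 and x = 12 → (12, 7.5)
  2x + 2y = 39 and y = 13 → (6.5, 13)
  y = 13 and x = 0 → (0, 13)

Vertices: (0, 0), (12, 0), (12, 7.5), (6.5, 13), (0, 13)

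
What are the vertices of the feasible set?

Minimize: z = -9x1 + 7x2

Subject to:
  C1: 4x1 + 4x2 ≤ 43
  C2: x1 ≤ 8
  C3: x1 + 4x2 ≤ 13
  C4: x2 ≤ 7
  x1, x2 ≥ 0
Each vertex is the intersection of two constraint boundaries that also satisfies all remaining constraints:
  x1 = 0 and x2 = 0 → (0, 0)
  x1 = 8 and x2 = 0 → (8, 0)
  x1 = 8 and x1 + 4x2 = 13 → (8, 1.25)
  x1 + 4x2 = 13 and x1 = 0 → (0, 3.25)

Vertices: (0, 0), (8, 0), (8, 1.25), (0, 3.25)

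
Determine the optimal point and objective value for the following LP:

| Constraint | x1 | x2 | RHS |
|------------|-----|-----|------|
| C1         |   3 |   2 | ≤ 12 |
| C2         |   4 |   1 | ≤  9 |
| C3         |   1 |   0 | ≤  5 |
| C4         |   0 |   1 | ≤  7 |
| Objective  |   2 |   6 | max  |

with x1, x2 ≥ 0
x1 = 0, x2 = 6, z = 36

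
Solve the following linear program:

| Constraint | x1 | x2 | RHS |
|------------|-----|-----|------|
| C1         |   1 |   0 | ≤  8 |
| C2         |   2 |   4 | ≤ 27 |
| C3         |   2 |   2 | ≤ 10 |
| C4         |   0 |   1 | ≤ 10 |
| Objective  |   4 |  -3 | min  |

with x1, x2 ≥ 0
x1 = 0, x2 = 5, z = -15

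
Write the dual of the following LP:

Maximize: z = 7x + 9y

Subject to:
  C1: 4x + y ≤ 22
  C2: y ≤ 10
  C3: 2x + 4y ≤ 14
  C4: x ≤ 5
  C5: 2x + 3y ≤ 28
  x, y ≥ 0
Minimize: z = 22y1 + 10y2 + 14y3 + 5y4 + 28y5

Subject to:
  C1: -4y1 - 2y3 - y4 - 2y5 ≤ -7
  C2: -y1 - y2 - 4y3 - 3y5 ≤ -9
  y1, y2, y3, y4, y5 ≥ 0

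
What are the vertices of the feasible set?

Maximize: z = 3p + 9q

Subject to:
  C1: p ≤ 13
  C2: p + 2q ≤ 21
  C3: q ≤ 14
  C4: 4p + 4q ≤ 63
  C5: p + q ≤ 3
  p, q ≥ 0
Each vertex is the intersection of two constraint boundaries that also satisfies all remaining constraints:
  p = 0 and q = 0 → (0, 0)
  p + q = 3 and q = 0 → (3, 0)
  p + q = 3 and p = 0 → (0, 3)

Vertices: (0, 0), (3, 0), (0, 3)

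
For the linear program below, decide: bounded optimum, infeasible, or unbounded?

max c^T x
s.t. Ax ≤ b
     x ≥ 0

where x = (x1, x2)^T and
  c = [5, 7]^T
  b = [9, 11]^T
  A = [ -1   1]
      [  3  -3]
Feasible point: (0, 0) satisfies every constraint, so the LP is feasible.
Direction d = (1, 1): for each constraint row a, a·d ≤ 0 —
  (-1)(1) + (1)(1) = 0 ≤ 0
  (3)(1) + (-3)(1) = 0 ≤ 0
and d ≥ 0, so (0, 0) + t·d stays feasible for every t ≥ 0. Along this ray z = 5x1 + 7x2 changes by 12 per unit t, so z → +∞.

Unbounded: there is a feasible ray along which z → +∞.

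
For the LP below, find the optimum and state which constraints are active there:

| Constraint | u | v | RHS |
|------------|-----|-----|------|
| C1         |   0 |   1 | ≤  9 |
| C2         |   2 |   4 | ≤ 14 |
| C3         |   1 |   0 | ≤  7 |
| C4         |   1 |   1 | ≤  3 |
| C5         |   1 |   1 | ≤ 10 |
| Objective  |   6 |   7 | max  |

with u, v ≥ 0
Optimal: u = 0, v = 3
Slack at optimum:
  C1: slack = 6
  C2: slack = 2
  C3: slack = 7
  C4: slack = 0 (binding)
  C5: slack = 7
  u ≥ 0: u = 0 (binding)
  v ≥ 0: v = 3
Binding constraints: C4, u ≥ 0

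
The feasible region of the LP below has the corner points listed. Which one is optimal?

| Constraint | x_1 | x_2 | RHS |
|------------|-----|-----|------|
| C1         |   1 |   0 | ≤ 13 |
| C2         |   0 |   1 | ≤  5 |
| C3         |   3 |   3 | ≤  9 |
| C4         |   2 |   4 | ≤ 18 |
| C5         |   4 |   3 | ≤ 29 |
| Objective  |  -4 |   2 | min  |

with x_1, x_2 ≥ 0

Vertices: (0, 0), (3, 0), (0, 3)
Evaluating z = -4x_1 + 2x_2 at each vertex:
  (0, 0): z = 0
  (3, 0): z = -12
  (0, 3): z = 6

The smallest value is z = -12, attained at (3, 0).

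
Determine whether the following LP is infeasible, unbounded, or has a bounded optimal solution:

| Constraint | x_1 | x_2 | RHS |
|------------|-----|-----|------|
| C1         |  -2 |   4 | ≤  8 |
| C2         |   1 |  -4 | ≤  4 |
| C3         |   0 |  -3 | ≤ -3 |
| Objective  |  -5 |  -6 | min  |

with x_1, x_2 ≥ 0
Feasible point: (0, 1) satisfies every constraint, so the LP is feasible.
Direction d = (2, 1): for each constraint row a, a·d ≤ 0 —
  (-2)(2) + (4)(1) = 0 ≤ 0
  (1)(2) + (-4)(1) = -2 ≤ 0
  (0)(2) + (-3)(1) = -3 ≤ 0
and d ≥ 0, so (0, 1) + t·d stays feasible for every t ≥ 0. Along this ray z = -5x_1 - 6x_2 changes by -16 per unit t, so z → −∞.

Unbounded — the objective can decrease without bound over the feasible region.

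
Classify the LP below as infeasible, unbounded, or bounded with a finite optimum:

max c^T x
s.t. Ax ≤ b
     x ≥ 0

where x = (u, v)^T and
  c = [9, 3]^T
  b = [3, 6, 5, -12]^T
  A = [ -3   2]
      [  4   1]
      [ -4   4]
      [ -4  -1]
One constraint requires 4u + v ≤ 6, while the constraint -4u - v ≤ -12 is equivalent to 4u + v ≥ 12. Together they would need 12 ≤ 4u + v ≤ 6, which is impossible since 12 > 6. No point satisfies all constraints.

Infeasible — the constraint set is empty.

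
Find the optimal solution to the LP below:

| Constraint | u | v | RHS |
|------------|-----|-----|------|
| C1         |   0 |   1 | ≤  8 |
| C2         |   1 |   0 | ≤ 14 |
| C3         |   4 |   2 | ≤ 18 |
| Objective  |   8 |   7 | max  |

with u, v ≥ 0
u = 0.5, v = 8, z = 60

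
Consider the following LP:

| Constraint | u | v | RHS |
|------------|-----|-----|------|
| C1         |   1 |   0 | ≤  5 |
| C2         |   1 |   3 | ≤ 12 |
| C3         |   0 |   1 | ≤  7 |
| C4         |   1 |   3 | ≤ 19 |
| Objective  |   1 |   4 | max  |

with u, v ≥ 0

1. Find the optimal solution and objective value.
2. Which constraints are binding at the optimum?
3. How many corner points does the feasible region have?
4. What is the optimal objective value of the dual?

1. u = 0, v = 4, z = 16
2. C2, u ≥ 0
3. 4
4. 16 (by strong duality, equal to the primal optimum)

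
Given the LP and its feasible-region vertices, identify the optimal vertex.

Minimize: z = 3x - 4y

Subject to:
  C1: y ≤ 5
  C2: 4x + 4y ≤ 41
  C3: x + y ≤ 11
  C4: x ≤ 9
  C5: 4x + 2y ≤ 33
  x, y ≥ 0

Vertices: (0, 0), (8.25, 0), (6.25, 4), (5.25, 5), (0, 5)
Evaluating z = 3x - 4y at each vertex:
  (0, 0): z = 0
  (8.25, 0): z = 24.75
  (6.25, 4): z = 2.75
  (5.25, 5): z = -4.25
  (0, 5): z = -20

The smallest value is z = -20, attained at (0, 5).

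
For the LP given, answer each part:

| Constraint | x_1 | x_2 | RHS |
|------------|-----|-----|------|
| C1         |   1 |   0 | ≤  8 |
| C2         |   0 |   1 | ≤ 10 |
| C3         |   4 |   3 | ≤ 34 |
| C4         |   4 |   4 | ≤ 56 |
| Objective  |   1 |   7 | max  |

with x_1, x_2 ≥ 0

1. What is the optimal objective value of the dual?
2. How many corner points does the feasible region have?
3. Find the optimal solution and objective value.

1. 71 (by strong duality, equal to the primal optimum)
2. 5
3. x_1 = 1, x_2 = 10, z = 71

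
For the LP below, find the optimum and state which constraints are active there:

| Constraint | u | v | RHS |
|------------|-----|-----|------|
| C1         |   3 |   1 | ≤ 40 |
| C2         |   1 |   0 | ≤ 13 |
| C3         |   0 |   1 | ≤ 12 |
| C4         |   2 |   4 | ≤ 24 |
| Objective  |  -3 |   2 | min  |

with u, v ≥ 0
Optimal: u = 12, v = 0
Slack at optimum:
  C1: slack = 4
  C2: slack = 1
  C3: slack = 12
  C4: slack = 0 (binding)
  u ≥ 0: u = 12
  v ≥ 0: v = 0 (binding)
Binding constraints: C4, v ≥ 0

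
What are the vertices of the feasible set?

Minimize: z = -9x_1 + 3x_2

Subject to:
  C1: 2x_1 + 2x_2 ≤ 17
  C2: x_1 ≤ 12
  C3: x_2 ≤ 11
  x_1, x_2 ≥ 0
Each vertex is the intersection of two constraint boundaries that also satisfies all remaining constraints:
  x_1 = 0 and x_2 = 0 → (0, 0)
  2x_1 + 2x_2 = 17 and x_2 = 0 → (8.5, 0)
  2x_1 + 2x_2 = 17 and x_1 = 0 → (0, 8.5)

Vertices: (0, 0), (8.5, 0), (0, 8.5)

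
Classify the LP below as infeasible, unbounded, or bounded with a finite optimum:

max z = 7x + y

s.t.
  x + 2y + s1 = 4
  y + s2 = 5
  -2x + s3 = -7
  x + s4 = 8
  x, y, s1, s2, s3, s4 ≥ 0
The point (4, 0) satisfies every constraint, so the LP is feasible; the constraints give x ≤ 8 and y ≤ 5, which with x, y ≥ 0 keep the feasible region inside a bounded box. A feasible, bounded LP attains a finite optimum at a vertex.

Evaluating z = 7x + y at each vertex:
  (3.5, 0): z = 24.5
  (4, 0): z = 28
  (3.5, 0.25): z = 24.75

Bounded optimum: z* = 28 at (4, 0).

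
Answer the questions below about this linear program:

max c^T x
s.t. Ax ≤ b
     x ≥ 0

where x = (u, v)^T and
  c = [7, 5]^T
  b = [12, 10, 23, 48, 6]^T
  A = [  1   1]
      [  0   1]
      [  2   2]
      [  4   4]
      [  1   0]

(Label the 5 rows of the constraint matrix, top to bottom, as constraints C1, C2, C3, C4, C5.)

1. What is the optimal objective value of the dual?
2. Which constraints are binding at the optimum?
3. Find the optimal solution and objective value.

1. 69.5 (by strong duality, equal to the primal optimum)
2. C3, C5
3. u = 6, v = 5.5, z = 69.5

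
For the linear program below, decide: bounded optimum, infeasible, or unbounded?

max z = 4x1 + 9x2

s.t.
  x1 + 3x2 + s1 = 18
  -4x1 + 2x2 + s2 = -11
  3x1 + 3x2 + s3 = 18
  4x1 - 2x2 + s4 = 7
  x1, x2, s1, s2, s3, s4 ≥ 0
The row 4x1 - 2x2 + s4 = 7 with s4 ≥ 0 requires 4x1 - 2x2 ≤ 7, while the row -4x1 + 2x2 + s2 = -11 with s2 ≥ 0 is equivalent to 4x1 - 2x2 ≥ 11. Together they would need 11 ≤ 4x1 - 2x2 ≤ 7, which is impossible since 11 > 7. No point satisfies all constraints.

The feasible region is empty; the LP is infeasible.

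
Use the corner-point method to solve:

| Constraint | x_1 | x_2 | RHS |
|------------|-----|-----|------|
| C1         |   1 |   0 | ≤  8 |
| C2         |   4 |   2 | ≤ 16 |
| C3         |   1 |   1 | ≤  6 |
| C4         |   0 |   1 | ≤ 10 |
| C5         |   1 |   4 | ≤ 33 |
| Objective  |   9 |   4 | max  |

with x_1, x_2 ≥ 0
x_1 = 4, x_2 = 0, z = 36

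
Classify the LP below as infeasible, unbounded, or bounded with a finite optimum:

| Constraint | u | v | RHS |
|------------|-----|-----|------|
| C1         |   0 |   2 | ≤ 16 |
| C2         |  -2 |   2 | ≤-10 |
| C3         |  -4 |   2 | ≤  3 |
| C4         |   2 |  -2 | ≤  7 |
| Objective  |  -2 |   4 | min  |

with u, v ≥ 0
C4 requires 2u - 2v ≤ 7, while C2 (-2u + 2v ≤ -10) is equivalent to 2u - 2v ≥ 10. Together they would need 10 ≤ 2u - 2v ≤ 7, which is impossible since 10 > 7. No point satisfies all constraints.

Infeasible: no point satisfies all constraints simultaneously.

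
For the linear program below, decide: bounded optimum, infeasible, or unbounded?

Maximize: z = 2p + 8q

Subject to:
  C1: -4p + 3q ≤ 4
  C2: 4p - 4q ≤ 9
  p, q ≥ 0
Feasible point: (0, 0) satisfies every constraint, so the LP is feasible.
Direction d = (1, 1): for each constraint row a, a·d ≤ 0 —
  (-4)(1) + (3)(1) = -1 ≤ 0
  (4)(1) + (-4)(1) = 0 ≤ 0
and d ≥ 0, so (0, 0) + t·d stays feasible for every t ≥ 0. Along this ray z = 2p + 8q changes by 10 per unit t, so z → +∞.

The LP is unbounded; z can be made arbitrarily large.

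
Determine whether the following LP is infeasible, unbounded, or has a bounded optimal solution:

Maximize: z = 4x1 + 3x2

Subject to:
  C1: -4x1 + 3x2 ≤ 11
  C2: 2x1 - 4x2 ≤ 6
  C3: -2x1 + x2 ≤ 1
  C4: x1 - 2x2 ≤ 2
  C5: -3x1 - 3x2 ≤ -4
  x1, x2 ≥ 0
Feasible point: (1, 1) satisfies every constraint, so the LP is feasible.
Direction d = (1, 1): for each constraint row a, a·d ≤ 0 —
  (-4)(1) + (3)(1) = -1 ≤ 0
  (2)(1) + (-4)(1) = -2 ≤ 0
  (-2)(1) + (1)(1) = -1 ≤ 0
  (1)(1) + (-2)(1) = -1 ≤ 0
  (-3)(1) + (-3)(1) = -6 ≤ 0
and d ≥ 0, so (1, 1) + t·d stays feasible for every t ≥ 0. Along this ray z = 4x1 + 3x2 changes by 7 per unit t, so z → +∞.

The LP is unbounded; z can be made arbitrarily large.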